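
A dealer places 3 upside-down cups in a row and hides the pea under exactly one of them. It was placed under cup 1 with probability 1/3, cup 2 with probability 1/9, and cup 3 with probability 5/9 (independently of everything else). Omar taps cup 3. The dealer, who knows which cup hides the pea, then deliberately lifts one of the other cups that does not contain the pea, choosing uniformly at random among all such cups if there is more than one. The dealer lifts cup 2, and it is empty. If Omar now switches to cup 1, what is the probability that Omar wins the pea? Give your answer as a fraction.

6/11

Consider each possible location of the pea in turn.
If it is under cup 1 (prior 1/3): the dealer has no choice, probability 1; weight (1/3)·1 = 1/3.
If it is under cup 2 (prior 1/9): the dealer opened cup 2, so this case is ruled out; weight (1/9)·0 = 0.
If it is under cup 3 (prior 5/9): the dealer has 2 equally likely choices, so probability 1/2; weight (5/9)·(1/2) = 5/18.
The weights sum to 11/18.
So P(the pea under cup 1 | the dealer opened cup 2) = (1/3) / (11/18) = 6/11.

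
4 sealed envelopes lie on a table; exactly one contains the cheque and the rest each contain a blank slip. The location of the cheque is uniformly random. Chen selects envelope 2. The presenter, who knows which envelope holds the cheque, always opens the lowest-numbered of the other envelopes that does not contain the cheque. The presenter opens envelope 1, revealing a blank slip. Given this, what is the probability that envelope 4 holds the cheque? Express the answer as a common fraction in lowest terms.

Consider each possible location of the cheque in turn.
If it is in envelope 1 (prior 1/4): the presenter opened envelope 1, so this case is ruled out; weight (1/4)·0 = 0.
If it is in any of envelopes 2, 3, and 4 (prior 1/4 each): envelope 1 is the lowest-numbered option available, probability 1; weight (1/4)·1 = 1/4 each.
The weights sum to 3/4.
So P(the cheque in envelope 4 | the presenter opened envelope 1) = (1/4) / (3/4) = 1/3.

1/3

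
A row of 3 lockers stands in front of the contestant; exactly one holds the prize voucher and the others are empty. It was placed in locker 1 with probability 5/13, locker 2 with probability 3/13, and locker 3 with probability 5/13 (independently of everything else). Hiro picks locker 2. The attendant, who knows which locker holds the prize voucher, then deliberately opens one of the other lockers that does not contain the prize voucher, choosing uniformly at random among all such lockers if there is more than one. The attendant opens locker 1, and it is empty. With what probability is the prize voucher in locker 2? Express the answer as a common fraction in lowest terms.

Apply Bayes' rule, conditioning on where the prize voucher actually is.
If it is in locker 1 (prior 5/13): the attendant opened locker 1, so this case is ruled out; weight (5/13)·0 = 0.
If it is in locker 2 (prior 3/13): the attendant has 2 equally likely choices, so probability 1/2; weight (3/13)·(1/2) = 3/26.
If it is in locker 3 (prior 5/13): the attendant has no choice, probability 1; weight (5/13)·1 = 5/13.
The weights sum to 1/2.
So P(the prize voucher in locker 2 | the attendant opened locker 1) = (3/26) / (1/2) = 3/13.

3/13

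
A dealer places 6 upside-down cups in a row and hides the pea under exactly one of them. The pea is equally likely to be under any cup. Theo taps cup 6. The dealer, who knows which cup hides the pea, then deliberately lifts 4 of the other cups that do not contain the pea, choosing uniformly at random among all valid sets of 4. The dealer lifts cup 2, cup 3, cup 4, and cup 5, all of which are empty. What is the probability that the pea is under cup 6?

Condition on the true location of the pea.
If it is under cup 1 (prior 1/6): the dealer has no choice, probability 1; weight (1/6)·1 = 1/6.
If it is under any of cups 2, 3, 4, and 5 (prior 1/6 each): that cup was opened and seen not to hold the prize — ruled out; weight (1/6)·0 = 0 each.
If it is under cup 6 (prior 1/6): the dealer has 5 equally likely choices, so probability 1/5; weight (1/6)·(1/5) = 1/30.
The weights sum to 1/5.
So P(the pea under cup 6 | the dealer opened cup 2, cup 3, cup 4, and cup 5) = (1/30) / (1/5) = 1/6.

1/6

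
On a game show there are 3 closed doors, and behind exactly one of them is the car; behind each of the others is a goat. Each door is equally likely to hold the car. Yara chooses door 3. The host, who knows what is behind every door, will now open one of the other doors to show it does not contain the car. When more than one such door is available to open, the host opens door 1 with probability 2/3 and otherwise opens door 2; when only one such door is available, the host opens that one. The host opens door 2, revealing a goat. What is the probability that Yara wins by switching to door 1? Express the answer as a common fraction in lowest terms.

3/4

Consider each possible location of the car in turn.
If it is behind door 1 (prior 1/3): only door 2 is available, probability 1; weight (1/3)·1 = 1/3.
If it is behind door 2 (prior 1/3): the host opened door 2, so this case is ruled out; weight (1/3)·0 = 0.
If it is behind door 3 (prior 1/3): door 1 is available but not opened, probability 1/3; weight (1/3)·(1/3) = 1/9.
The weights sum to 4/9.
So P(the car behind door 1 | the host opened door 2) = (1/3) / (4/9) = 3/4.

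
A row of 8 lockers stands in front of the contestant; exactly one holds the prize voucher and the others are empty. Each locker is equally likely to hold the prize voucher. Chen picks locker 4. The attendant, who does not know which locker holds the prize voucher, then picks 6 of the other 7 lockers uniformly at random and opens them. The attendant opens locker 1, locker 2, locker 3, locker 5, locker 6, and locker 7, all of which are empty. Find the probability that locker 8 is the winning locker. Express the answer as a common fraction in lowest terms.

1/2

Consider each possible location of the prize voucher in turn.
If it is in any of lockers 1, 2, 3, 5, 6, and 7 (prior 1/8 each): that locker was opened and seen not to hold the prize — ruled out; weight (1/8)·0 = 0 each.
If it is in either of lockers 4 and 8 (prior 1/8 each): the attendant picks exactly this set with probability 1/7 regardless, and none is the prize; weight (1/8)·(1/7) = 1/56 each.
The weights sum to 1/28.
So P(the prize voucher in locker 8 | the attendant opened locker 1, locker 2, locker 3, locker 5, locker 6, and locker 7) = (1/56) / (1/28) = 1/2.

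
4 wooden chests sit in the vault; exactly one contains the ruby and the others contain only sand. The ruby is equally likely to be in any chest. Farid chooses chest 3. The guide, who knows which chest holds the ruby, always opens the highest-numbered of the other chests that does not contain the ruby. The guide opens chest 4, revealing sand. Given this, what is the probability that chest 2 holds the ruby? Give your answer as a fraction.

Condition on the true location of the ruby.
If it is in any of chests 1, 2, and 3 (prior 1/4 each): chest 4 is the highest-numbered option available, probability 1; weight (1/4)·1 = 1/4 each.
If it is in chest 4 (prior 1/4): the guide opened chest 4, so this case is ruled out; weight (1/4)·0 = 0.
The weights sum to 3/4.
So P(the ruby in chest 2 | the guide opened chest 4) = (1/4) / (3/4) = 1/3.

1/3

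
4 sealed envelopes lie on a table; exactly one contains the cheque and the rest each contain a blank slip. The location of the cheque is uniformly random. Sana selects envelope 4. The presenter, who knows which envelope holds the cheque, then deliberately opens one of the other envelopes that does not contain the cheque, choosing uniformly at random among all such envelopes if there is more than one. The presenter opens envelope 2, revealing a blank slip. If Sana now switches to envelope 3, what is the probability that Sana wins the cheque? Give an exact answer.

Condition on the true location of the cheque.
If it is in either of envelopes 1 and 3 (prior 1/4 each): the presenter has 2 equally likely choices, so probability 1/2; weight (1/4)·(1/2) = 1/8 each.
If it is in envelope 2 (prior 1/4): the presenter opened envelope 2, so this case is ruled out; weight (1/4)·0 = 0.
If it is in envelope 4 (prior 1/4): the presenter has 3 equally likely choices, so probability 1/3; weight (1/4)·(1/3) = 1/12.
The weights sum to 1/3.
So P(the cheque in envelope 3 | the presenter opened envelope 2) = (1/8) / (1/3) = 3/8.

3/8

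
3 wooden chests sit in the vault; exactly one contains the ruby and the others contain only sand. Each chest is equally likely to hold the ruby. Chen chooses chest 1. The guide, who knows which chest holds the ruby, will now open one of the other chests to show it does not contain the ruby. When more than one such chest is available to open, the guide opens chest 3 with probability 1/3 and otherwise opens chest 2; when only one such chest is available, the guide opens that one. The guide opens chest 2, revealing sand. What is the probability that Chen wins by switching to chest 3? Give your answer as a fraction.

Apply Bayes' rule, conditioning on where the ruby actually is.
If it is in chest 1 (prior 1/3): chest 3 is available but not opened, probability 2/3; weight (1/3)·(2/3) = 2/9.
If it is in chest 2 (prior 1/3): the guide opened chest 2, so this case is ruled out; weight (1/3)·0 = 0.
If it is in chest 3 (prior 1/3): only chest 2 is available, probability 1; weight (1/3)·1 = 1/3.
The weights sum to 5/9.
So P(the ruby in chest 3 | the guide opened chest 2) = (1/3) / (5/9) = 3/5.

3/5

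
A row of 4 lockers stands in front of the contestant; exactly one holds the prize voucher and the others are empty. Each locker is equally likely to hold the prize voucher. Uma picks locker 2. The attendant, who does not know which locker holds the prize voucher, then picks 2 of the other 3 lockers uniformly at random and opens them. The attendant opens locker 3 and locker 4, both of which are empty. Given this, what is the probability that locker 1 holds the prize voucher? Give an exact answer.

Consider each possible location of the prize voucher in turn.
If it is in either of lockers 1 and 2 (prior 1/4 each): the attendant picks exactly this set with probability 1/3 regardless, and none is the prize; weight (1/4)·(1/3) = 1/12 each.
If it is in either of lockers 3 and 4 (prior 1/4 each): that locker was opened and seen not to hold the prize — ruled out; weight (1/4)·0 = 0 each.
The weights sum to 1/6.
So P(the prize voucher in locker 1 | the attendant opened locker 3 and locker 4) = (1/12) / (1/6) = 1/2.

1/2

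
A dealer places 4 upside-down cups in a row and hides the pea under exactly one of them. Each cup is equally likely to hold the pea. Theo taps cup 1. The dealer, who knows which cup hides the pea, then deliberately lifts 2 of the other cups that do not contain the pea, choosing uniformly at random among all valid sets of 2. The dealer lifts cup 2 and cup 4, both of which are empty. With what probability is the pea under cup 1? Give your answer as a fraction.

1/4

Apply Bayes' rule, conditioning on where the pea actually is.
If it is under cup 1 (prior 1/4): the dealer has 3 equally likely choices, so probability 1/3; weight (1/4)·(1/3) = 1/12.
If it is under either of cups 2 and 4 (prior 1/4 each): that cup was opened and seen not to hold the prize — ruled out; weight (1/4)·0 = 0 each.
If it is under cup 3 (prior 1/4): the dealer has no choice, probability 1; weight (1/4)·1 = 1/4.
The weights sum to 1/3.
So P(the pea under cup 1 | the dealer opened cup 2 and cup 4) = (1/12) / (1/3) = 1/4.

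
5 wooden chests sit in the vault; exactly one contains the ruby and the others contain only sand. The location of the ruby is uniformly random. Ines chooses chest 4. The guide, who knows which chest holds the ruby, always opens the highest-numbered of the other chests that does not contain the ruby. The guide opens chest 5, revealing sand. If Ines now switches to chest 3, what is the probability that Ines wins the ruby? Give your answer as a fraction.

Condition on the true location of the ruby.
If it is in any of chests 1, 2, 3, and 4 (prior 1/5 each): chest 5 is the highest-numbered option available, probability 1; weight (1/5)·1 = 1/5 each.
If it is in chest 5 (prior 1/5): the guide opened chest 5, so this case is ruled out; weight (1/5)·0 = 0.
The weights sum to 4/5.
So P(the ruby in chest 3 | the guide opened chest 5) = (1/5) / (4/5) = 1/4.

1/4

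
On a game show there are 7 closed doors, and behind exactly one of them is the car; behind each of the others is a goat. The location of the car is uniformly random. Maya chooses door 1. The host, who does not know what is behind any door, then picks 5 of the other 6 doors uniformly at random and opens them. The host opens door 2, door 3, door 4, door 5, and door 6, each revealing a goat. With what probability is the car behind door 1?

Because the host chose which doors to open without knowing where the car is, the choice is independent of the prize location. Learning that none of the 5 opened doors holds the car simply rules out those 5 locations and leaves the remaining 2 doors still equally likely by symmetry.
So P(the car behind door 1) = 1/2.

1/2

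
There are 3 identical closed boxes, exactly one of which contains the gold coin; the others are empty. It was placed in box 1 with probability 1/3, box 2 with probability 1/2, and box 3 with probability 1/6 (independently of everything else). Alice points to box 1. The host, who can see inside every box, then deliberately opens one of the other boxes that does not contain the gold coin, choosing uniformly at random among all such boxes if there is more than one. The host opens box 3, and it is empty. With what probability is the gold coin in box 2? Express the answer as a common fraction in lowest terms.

Condition on the true location of the gold coin.
If it is in box 1 (prior 1/3): the host has 2 equally likely choices, so probability 1/2; weight (1/3)·(1/2) = 1/6.
If it is in box 2 (prior 1/2): the host has no choice, probability 1; weight (1/2)·1 = 1/2.
If it is in box 3 (prior 1/6): the host opened box 3, so this case is ruled out; weight (1/6)·0 = 0.
The weights sum to 2/3.
So P(the gold coin in box 2 | the host opened box 3) = (1/2) / (2/3) = 3/4.

3/4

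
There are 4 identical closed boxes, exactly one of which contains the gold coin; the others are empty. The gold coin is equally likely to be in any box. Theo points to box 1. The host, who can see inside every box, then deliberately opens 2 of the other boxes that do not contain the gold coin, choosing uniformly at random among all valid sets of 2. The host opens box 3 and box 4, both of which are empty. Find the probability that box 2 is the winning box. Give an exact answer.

3/4

Consider each possible location of the gold coin in turn.
If it is in box 1 (prior 1/4): the host has 3 equally likely choices, so probability 1/3; weight (1/4)·(1/3) = 1/12.
If it is in box 2 (prior 1/4): the host has no choice, probability 1; weight (1/4)·1 = 1/4.
If it is in either of boxes 3 and 4 (prior 1/4 each): that box was opened and seen not to hold the prize — ruled out; weight (1/4)·0 = 0 each.
The weights sum to 1/3.
So P(the gold coin in box 2 | the host opened box 3 and box 4) = (1/4) / (1/3) = 3/4.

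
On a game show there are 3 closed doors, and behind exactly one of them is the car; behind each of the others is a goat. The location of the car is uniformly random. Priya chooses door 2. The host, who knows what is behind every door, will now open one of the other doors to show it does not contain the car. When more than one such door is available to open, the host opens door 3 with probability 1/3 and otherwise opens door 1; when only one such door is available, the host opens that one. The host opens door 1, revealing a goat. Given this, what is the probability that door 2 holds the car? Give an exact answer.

2/5

Condition on the true location of the car.
If it is behind door 1 (prior 1/3): the host opened door 1, so this case is ruled out; weight (1/3)·0 = 0.
If it is behind door 2 (prior 1/3): door 3 is available but not opened, probability 2/3; weight (1/3)·(2/3) = 2/9.
If it is behind door 3 (prior 1/3): only door 1 is available, probability 1; weight (1/3)·1 = 1/3.
The weights sum to 5/9.
So P(the car behind door 2 | the host opened door 1) = (2/9) / (5/9) = 2/5.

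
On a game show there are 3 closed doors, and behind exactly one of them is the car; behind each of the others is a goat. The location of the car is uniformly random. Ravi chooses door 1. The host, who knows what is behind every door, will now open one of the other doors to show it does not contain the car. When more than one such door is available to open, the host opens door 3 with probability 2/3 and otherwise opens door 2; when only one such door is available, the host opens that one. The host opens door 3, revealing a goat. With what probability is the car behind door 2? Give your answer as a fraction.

Condition on the true location of the car.
If it is behind door 1 (prior 1/3): door 3 is available, opened with probability 2/3; weight (1/3)·(2/3) = 2/9.
If it is behind door 2 (prior 1/3): only door 3 is available, probability 1; weight (1/3)·1 = 1/3.
If it is behind door 3 (prior 1/3): the host opened door 3, so this case is ruled out; weight (1/3)·0 = 0.
The weights sum to 5/9.
So P(the car behind door 2 | the host opened door 3) = (1/3) / (5/9) = 3/5.

3/5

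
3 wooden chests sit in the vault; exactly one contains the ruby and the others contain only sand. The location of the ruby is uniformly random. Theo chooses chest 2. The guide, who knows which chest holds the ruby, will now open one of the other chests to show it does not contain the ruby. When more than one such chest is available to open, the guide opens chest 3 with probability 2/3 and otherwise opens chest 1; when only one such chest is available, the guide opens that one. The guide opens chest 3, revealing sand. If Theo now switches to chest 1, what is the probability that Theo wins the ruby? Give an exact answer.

Consider each possible location of the ruby in turn.
If it is in chest 1 (prior 1/3): only chest 3 is available, probability 1; weight (1/3)·1 = 1/3.
If it is in chest 2 (prior 1/3): chest 3 is available, opened with probability 2/3; weight (1/3)·(2/3) = 2/9.
If it is in chest 3 (prior 1/3): the guide opened chest 3, so this case is ruled out; weight (1/3)·0 = 0.
The weights sum to 5/9.
So P(the ruby in chest 1 | the guide opened chest 3) = (1/3) / (5/9) = 3/5.

3/5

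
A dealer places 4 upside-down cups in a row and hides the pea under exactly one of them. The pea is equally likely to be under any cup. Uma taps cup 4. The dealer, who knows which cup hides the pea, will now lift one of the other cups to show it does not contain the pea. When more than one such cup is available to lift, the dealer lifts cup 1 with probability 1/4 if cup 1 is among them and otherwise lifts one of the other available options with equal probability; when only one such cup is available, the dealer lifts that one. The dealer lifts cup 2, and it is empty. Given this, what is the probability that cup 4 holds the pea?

Apply Bayes' rule, conditioning on where the pea actually is.
If it is under cup 1 (prior 1/4): cup 1 holds the prize so is unavailable; the dealer chooses uniformly among the 2 others, probability 1/2; weight (1/4)·(1/2) = 1/8.
If it is under cup 2 (prior 1/4): the dealer opened cup 2, so this case is ruled out; weight (1/4)·0 = 0.
If it is under cup 3 (prior 1/4): cup 1 is available but not opened, probability 3/4; weight (1/4)·(3/4) = 3/16.
If it is under cup 4 (prior 1/4): cup 1 is available but not opened; cup 2 gets probability (1 − 1/4)/2 = 3/8; weight (1/4)·(3/8) = 3/32.
The weights sum to 13/32.
So P(the pea under cup 4 | the dealer opened cup 2) = (3/32) / (13/32) = 3/13.

3/13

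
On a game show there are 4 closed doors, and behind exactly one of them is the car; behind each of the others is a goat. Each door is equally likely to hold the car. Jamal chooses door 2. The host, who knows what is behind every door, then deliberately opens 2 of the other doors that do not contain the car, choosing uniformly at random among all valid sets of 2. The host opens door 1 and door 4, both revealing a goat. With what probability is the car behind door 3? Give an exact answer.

Apply Bayes' rule, conditioning on where the car actually is.
If it is behind either of doors 1 and 4 (prior 1/4 each): that door was opened and seen not to hold the prize — ruled out; weight (1/4)·0 = 0 each.
If it is behind door 2 (prior 1/4): the host has 3 equally likely choices, so probability 1/3; weight (1/4)·(1/3) = 1/12.
If it is behind door 3 (prior 1/4): the host has no choice, probability 1; weight (1/4)·1 = 1/4.
The weights sum to 1/3.
So P(the car behind door 3 | the host opened door 1 and door 4) = (1/4) / (1/3) = 3/4.

3/4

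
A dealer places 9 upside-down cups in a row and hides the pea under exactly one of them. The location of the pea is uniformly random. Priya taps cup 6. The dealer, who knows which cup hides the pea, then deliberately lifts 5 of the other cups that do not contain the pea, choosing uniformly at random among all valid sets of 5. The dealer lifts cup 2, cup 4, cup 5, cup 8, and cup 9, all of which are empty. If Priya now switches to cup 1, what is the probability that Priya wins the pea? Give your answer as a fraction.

Apply Bayes' rule, conditioning on where the pea actually is.
If it is under any of cups 1, 3, and 7 (prior 1/9 each): the dealer has 21 equally likely choices, so probability 1/21; weight (1/9)·(1/21) = 1/189 each.
If it is under any of cups 2, 4, 5, 8, and 9 (prior 1/9 each): that cup was opened and seen not to hold the prize — ruled out; weight (1/9)·0 = 0 each.
If it is under cup 6 (prior 1/9): the dealer has 56 equally likely choices, so probability 1/56; weight (1/9)·(1/56) = 1/504.
The weights sum to 1/56.
So P(the pea under cup 1 | the dealer opened cup 2, cup 4, cup 5, cup 8, and cup 9) = (1/189) / (1/56) = 8/27.

8/27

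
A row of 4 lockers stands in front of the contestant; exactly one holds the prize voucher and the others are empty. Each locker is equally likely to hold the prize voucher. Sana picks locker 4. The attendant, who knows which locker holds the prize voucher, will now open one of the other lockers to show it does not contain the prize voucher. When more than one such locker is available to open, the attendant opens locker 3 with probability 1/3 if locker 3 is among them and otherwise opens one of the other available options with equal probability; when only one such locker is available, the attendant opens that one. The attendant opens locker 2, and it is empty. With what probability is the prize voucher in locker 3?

Consider each possible location of the prize voucher in turn.
If it is in locker 1 (prior 1/4): locker 3 is available but not opened, probability 2/3; weight (1/4)·(2/3) = 1/6.
If it is in locker 2 (prior 1/4): the attendant opened locker 2, so this case is ruled out; weight (1/4)·0 = 0.
If it is in locker 3 (prior 1/4): locker 3 holds the prize so is unavailable; the attendant chooses uniformly among the 2 others, probability 1/2; weight (1/4)·(1/2) = 1/8.
If it is in locker 4 (prior 1/4): locker 3 is available but not opened; locker 2 gets probability (1 − 1/3)/2 = 1/3; weight (1/4)·(1/3) = 1/12.
The weights sum to 3/8.
So P(the prize voucher in locker 3 | the attendant opened locker 2) = (1/8) / (3/8) = 1/3.

1/3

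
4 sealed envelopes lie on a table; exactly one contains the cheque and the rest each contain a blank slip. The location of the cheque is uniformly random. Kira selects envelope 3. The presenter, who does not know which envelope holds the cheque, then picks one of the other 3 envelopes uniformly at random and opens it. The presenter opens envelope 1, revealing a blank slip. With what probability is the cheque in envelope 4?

Apply Bayes' rule, conditioning on where the cheque actually is.
If it is in envelope 1 (prior 1/4): the presenter opened envelope 1, so this case is ruled out; weight (1/4)·0 = 0.
If it is in any of envelopes 2, 3, and 4 (prior 1/4 each): the presenter picks envelope 1 with probability 1/3 regardless, and it is not the prize; weight (1/4)·(1/3) = 1/12 each.
The weights sum to 1/4.
So P(the cheque in envelope 4 | the presenter opened envelope 1) = (1/12) / (1/4) = 1/3.

1/3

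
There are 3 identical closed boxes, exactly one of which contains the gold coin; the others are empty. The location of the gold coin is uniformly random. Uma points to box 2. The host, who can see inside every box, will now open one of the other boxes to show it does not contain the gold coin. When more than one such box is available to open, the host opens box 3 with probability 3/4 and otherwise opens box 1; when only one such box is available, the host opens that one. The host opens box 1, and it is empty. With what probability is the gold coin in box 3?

Condition on the true location of the gold coin.
If it is in box 1 (prior 1/3): the host opened box 1, so this case is ruled out; weight (1/3)·0 = 0.
If it is in box 2 (prior 1/3): box 3 is available but not opened, probability 1/4; weight (1/3)·(1/4) = 1/12.
If it is in box 3 (prior 1/3): only box 1 is available, probability 1; weight (1/3)·1 = 1/3.
The weights sum to 5/12.
So P(the gold coin in box 3 | the host opened box 1) = (1/3) / (5/12) = 4/5.

4/5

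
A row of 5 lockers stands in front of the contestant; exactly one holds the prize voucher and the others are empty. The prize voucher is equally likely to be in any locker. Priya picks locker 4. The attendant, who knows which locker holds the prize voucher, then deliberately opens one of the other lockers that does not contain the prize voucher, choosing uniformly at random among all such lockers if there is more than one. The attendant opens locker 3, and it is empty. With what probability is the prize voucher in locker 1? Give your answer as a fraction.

4/15

Condition on the true location of the prize voucher.
If it is in any of lockers 1, 2, and 5 (prior 1/5 each): the attendant has 3 equally likely choices, so probability 1/3; weight (1/5)·(1/3) = 1/15 each.
If it is in locker 3 (prior 1/5): the attendant opened locker 3, so this case is ruled out; weight (1/5)·0 = 0.
If it is in locker 4 (prior 1/5): the attendant has 4 equally likely choices, so probability 1/4; weight (1/5)·(1/4) = 1/20.
The weights sum to 1/4.
So P(the prize voucher in locker 1 | the attendant opened locker 3) = (1/15) / (1/4) = 4/15.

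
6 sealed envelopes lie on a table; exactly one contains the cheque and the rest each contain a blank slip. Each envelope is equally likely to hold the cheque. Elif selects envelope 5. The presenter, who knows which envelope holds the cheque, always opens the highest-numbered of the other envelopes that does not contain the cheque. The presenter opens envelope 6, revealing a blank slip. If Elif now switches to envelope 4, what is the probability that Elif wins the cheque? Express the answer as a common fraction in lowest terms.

Apply Bayes' rule, conditioning on where the cheque actually is.
If it is in any of envelopes 1, 2, 3, 4, and 5 (prior 1/6 each): envelope 6 is the highest-numbered option available, probability 1; weight (1/6)·1 = 1/6 each.
If it is in envelope 6 (prior 1/6): the presenter opened envelope 6, so this case is ruled out; weight (1/6)·0 = 0.
The weights sum to 5/6.
So P(the cheque in envelope 4 | the presenter opened envelope 6) = (1/6) / (5/6) = 1/5.

1/5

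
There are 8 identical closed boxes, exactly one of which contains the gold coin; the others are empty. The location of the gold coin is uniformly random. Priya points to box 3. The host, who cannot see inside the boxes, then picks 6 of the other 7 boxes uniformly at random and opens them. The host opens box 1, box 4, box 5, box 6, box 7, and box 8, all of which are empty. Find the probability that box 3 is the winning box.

1/2

Because the host chose which boxes to open without knowing where the gold coin is, the choice is independent of the prize location. Learning that none of the 6 opened boxes holds the gold coin simply rules out those 6 locations and leaves the remaining 2 boxes still equally likely by symmetry.
So P(the gold coin in box 3) = 1/2.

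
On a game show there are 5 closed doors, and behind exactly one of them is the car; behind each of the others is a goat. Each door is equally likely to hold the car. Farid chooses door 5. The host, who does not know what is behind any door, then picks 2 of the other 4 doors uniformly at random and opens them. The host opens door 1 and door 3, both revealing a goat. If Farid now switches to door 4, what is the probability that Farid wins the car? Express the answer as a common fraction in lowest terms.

1/3

Condition on the true location of the car.
If it is behind either of doors 1 and 3 (prior 1/5 each): that door was opened and seen not to hold the prize — ruled out; weight (1/5)·0 = 0 each.
If it is behind any of doors 2, 4, and 5 (prior 1/5 each): the host picks exactly this set with probability 1/6 regardless, and none is the prize; weight (1/5)·(1/6) = 1/30 each.
The weights sum to 1/10.
So P(the car behind door 4 | the host opened door 1 and door 3) = (1/30) / (1/10) = 1/3.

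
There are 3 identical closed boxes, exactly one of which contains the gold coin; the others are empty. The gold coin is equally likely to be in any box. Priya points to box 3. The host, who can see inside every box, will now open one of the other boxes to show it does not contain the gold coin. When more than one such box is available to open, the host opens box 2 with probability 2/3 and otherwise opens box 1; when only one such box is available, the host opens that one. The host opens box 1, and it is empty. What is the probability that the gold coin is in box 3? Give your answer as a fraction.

Consider each possible location of the gold coin in turn.
If it is in box 1 (prior 1/3): the host opened box 1, so this case is ruled out; weight (1/3)·0 = 0.
If it is in box 2 (prior 1/3): only box 1 is available, probability 1; weight (1/3)·1 = 1/3.
If it is in box 3 (prior 1/3): box 2 is available but not opened, probability 1/3; weight (1/3)·(1/3) = 1/9.
The weights sum to 4/9.
So P(the gold coin in box 3 | the host opened box 1) = (1/9) / (4/9) = 1/4.

1/4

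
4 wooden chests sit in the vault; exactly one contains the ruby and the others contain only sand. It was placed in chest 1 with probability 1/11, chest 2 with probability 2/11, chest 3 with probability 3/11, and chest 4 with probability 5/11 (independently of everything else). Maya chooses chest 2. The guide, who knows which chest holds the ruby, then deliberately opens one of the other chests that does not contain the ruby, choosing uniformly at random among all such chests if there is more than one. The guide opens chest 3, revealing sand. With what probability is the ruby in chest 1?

3/22

Condition on the true location of the ruby.
If it is in chest 1 (prior 1/11): the guide has 2 equally likely choices, so probability 1/2; weight (1/11)·(1/2) = 1/22.
If it is in chest 2 (prior 2/11): the guide has 3 equally likely choices, so probability 1/3; weight (2/11)·(1/3) = 2/33.
If it is in chest 3 (prior 3/11): the guide opened chest 3, so this case is ruled out; weight (3/11)·0 = 0.
If it is in chest 4 (prior 5/11): the guide has 2 equally likely choices, so probability 1/2; weight (5/11)·(1/2) = 5/22.
The weights sum to 1/3.
So P(the ruby in chest 1 | the guide opened chest 3) = (1/22) / (1/3) = 3/22.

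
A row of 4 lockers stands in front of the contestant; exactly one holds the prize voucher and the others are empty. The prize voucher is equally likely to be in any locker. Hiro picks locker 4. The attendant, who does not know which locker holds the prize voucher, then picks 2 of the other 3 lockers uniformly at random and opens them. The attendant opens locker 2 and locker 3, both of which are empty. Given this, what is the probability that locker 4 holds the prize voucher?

Because the attendant chose which lockers to open without knowing where the prize voucher is, the choice is independent of the prize location. Learning that none of the 2 opened lockers holds the prize voucher simply rules out those 2 locations and leaves the remaining 2 lockers still equally likely by symmetry.
So P(the prize voucher in locker 4) = 1/2.

1/2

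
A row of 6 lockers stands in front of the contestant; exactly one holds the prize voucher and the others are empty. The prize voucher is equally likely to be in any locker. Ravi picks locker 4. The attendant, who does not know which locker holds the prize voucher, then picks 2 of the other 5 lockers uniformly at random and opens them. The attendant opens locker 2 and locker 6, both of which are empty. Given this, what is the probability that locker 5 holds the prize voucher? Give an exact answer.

Apply Bayes' rule, conditioning on where the prize voucher actually is.
If it is in any of lockers 1, 3, 4, and 5 (prior 1/6 each): the attendant picks exactly this set with probability 1/10 regardless, and none is the prize; weight (1/6)·(1/10) = 1/60 each.
If it is in either of lockers 2 and 6 (prior 1/6 each): that locker was opened and seen not to hold the prize — ruled out; weight (1/6)·0 = 0 each.
The weights sum to 1/15.
So P(the prize voucher in locker 5 | the attendant opened locker 2 and locker 6) = (1/60) / (1/15) = 1/4.

1/4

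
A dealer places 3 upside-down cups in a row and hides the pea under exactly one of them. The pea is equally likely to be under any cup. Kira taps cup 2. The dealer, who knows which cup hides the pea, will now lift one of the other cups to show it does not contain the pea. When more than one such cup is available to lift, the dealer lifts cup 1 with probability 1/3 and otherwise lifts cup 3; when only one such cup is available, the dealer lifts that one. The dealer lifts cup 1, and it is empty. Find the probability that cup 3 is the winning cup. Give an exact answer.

3/4

Apply Bayes' rule, conditioning on where the pea actually is.
If it is under cup 1 (prior 1/3): the dealer opened cup 1, so this case is ruled out; weight (1/3)·0 = 0.
If it is under cup 2 (prior 1/3): cup 1 is available, opened with probability 1/3; weight (1/3)·(1/3) = 1/9.
If it is under cup 3 (prior 1/3): only cup 1 is available, probability 1; weight (1/3)·1 = 1/3.
The weights sum to 4/9.
So P(the pea under cup 3 | the dealer opened cup 1) = (1/3) / (4/9) = 3/4.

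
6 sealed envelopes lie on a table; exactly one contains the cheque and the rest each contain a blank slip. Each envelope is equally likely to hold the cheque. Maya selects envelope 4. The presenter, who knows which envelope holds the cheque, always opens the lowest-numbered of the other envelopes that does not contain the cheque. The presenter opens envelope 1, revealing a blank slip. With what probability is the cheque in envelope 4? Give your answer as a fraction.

1/5

Condition on the true location of the cheque.
If it is in envelope 1 (prior 1/6): the presenter opened envelope 1, so this case is ruled out; weight (1/6)·0 = 0.
If it is in any of envelopes 2, 3, 4, 5, and 6 (prior 1/6 each): envelope 1 is the lowest-numbered option available, probability 1; weight (1/6)·1 = 1/6 each.
The weights sum to 5/6.
So P(the cheque in envelope 4 | the presenter opened envelope 1) = (1/6) / (5/6) = 1/5.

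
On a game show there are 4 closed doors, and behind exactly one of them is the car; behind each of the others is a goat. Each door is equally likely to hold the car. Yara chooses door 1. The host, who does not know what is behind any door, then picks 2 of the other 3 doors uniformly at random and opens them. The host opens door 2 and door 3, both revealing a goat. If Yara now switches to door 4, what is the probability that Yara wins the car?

Consider each possible location of the car in turn.
If it is behind either of doors 1 and 4 (prior 1/4 each): the host picks exactly this set with probability 1/3 regardless, and none is the prize; weight (1/4)·(1/3) = 1/12 each.
If it is behind either of doors 2 and 3 (prior 1/4 each): that door was opened and seen not to hold the prize — ruled out; weight (1/4)·0 = 0 each.
The weights sum to 1/6.
So P(the car behind door 4 | the host opened door 2 and door 3) = (1/12) / (1/6) = 1/2.

1/2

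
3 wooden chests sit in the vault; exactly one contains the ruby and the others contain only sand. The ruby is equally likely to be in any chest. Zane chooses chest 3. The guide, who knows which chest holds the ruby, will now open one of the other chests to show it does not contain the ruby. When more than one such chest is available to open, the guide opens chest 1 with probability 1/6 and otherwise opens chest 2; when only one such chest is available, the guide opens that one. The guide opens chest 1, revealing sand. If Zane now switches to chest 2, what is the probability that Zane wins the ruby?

6/7

Consider each possible location of the ruby in turn.
If it is in chest 1 (prior 1/3): the guide opened chest 1, so this case is ruled out; weight (1/3)·0 = 0.
If it is in chest 2 (prior 1/3): only chest 1 is available, probability 1; weight (1/3)·1 = 1/3.
If it is in chest 3 (prior 1/3): chest 1 is available, opened with probability 1/6; weight (1/3)·(1/6) = 1/18.
The weights sum to 7/18.
So P(the ruby in chest 2 | the guide opened chest 1) = (1/3) / (7/18) = 6/7.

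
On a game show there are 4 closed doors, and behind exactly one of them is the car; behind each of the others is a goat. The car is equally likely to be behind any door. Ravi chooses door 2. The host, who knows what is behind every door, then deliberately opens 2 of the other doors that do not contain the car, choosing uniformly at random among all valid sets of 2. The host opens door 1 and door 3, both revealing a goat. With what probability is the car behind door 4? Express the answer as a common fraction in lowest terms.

3/4

Apply Bayes' rule, conditioning on where the car actually is.
If it is behind either of doors 1 and 3 (prior 1/4 each): that door was opened and seen not to hold the prize — ruled out; weight (1/4)·0 = 0 each.
If it is behind door 2 (prior 1/4): the host has 3 equally likely choices, so probability 1/3; weight (1/4)·(1/3) = 1/12.
If it is behind door 4 (prior 1/4): the host has no choice, probability 1; weight (1/4)·1 = 1/4.
The weights sum to 1/3.
So P(the car behind door 4 | the host opened door 1 and door 3) = (1/4) / (1/3) = 3/4.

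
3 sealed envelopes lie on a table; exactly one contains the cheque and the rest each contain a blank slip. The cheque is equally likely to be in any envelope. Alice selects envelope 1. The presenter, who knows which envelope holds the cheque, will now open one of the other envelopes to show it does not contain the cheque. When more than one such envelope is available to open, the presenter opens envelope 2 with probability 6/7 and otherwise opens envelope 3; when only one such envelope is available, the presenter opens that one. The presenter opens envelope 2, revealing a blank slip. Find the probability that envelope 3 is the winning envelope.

Condition on the true location of the cheque.
If it is in envelope 1 (prior 1/3): envelope 2 is available, opened with probability 6/7; weight (1/3)·(6/7) = 2/7.
If it is in envelope 2 (prior 1/3): the presenter opened envelope 2, so this case is ruled out; weight (1/3)·0 = 0.
If it is in envelope 3 (prior 1/3): only envelope 2 is available, probability 1; weight (1/3)·1 = 1/3.
The weights sum to 13/21.
So P(the cheque in envelope 3 | the presenter opened envelope 2) = (1/3) / (13/21) = 7/13.

7/13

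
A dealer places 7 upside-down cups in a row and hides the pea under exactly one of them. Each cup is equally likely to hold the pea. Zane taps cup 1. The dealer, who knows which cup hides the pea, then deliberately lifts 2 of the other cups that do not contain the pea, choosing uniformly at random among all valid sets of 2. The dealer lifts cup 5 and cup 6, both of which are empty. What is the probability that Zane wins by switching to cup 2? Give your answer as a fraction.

3/14

Apply Bayes' rule, conditioning on where the pea actually is.
If it is under cup 1 (prior 1/7): the dealer has 15 equally likely choices, so probability 1/15; weight (1/7)·(1/15) = 1/105.
If it is under any of cups 2, 3, 4, and 7 (prior 1/7 each): the dealer has 10 equally likely choices, so probability 1/10; weight (1/7)·(1/10) = 1/70 each.
If it is under either of cups 5 and 6 (prior 1/7 each): that cup was opened and seen not to hold the prize — ruled out; weight (1/7)·0 = 0 each.
The weights sum to 1/15.
So P(the pea under cup 2 | the dealer opened cup 5 and cup 6) = (1/70) / (1/15) = 3/14.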